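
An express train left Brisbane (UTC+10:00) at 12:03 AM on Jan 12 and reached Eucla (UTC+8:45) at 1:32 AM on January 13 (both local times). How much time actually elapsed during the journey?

26 hours 44 minutes

Departure in UTC: 12:03 AM − 10:00 = 2:03 PM on Jan 11.
Arrival in UTC: 1:32 AM − 8:45 = 4:47 PM on Jan 12.
Elapsed = 4:47 PM − 2:03 PM (+1 day) = 26 hours 44 minutes.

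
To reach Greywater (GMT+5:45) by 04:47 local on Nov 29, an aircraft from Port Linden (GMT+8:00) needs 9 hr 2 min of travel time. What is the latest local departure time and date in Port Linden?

22:00 on Nov 28

Target arrival in UTC: 04:47 − 5:45 = 23:02 on Nov 28.
Subtract 9 hours and 2 minutes → departure 14:00 UTC on Nov 28.
Port Linden is UTC+8:00: 14:00 + 8:00 = 22:00 on Nov 28.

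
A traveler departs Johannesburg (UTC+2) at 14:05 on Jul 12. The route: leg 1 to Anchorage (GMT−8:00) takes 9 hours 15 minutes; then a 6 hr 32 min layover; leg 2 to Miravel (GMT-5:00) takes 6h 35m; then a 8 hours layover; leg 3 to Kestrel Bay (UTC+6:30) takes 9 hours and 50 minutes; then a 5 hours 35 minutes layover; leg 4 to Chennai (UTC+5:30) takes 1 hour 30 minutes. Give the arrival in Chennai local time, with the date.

16:52 on July 14

Convert departure to UTC: 14:05 − 2:00 = 12:05 UTC on Jul 12.
Add 9 hours 15 minutes leg 1 → 21:20 UTC.
Add 6 hours and 32 minutes layover in Anchorage → 03:52 UTC (Jul 13).
Add 6 hours and 35 minutes leg 2 → 10:27 UTC.
Add 8 hours layover in Miravel → 18:27 UTC.
Add 9 hours 50 minutes leg 3 → 04:17 UTC (Jul 14).
Add 5 hours and 35 minutes layover in Kestrel Bay → 09:52 UTC.
Add 1 hour and 30 minutes leg 4 → 11:22 UTC.
Chennai is UTC+5:30, so local arrival = 11:22 + 5:30 = 16:52 on Jul 14.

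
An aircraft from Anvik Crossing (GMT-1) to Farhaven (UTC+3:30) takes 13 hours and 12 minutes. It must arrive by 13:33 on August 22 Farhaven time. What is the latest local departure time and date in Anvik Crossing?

Target arrival in UTC: 13:33 − 3:30 = 10:03 on Aug 22.
Subtract 13 hours 12 minutes → departure 20:51 UTC on Aug 21.
Anvik Crossing is UTC−1:00: 20:51 − 1:00 = 19:51 on Aug 21.

19:51 on August 21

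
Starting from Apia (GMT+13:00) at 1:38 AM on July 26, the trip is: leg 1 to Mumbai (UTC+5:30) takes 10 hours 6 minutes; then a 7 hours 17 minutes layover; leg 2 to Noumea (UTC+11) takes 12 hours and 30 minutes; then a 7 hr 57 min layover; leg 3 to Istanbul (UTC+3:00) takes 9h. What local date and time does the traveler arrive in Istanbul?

Convert departure to UTC: 1:38 AM − 13:00 = 12:38 PM UTC on Jul 25.
Add 10 hours 6 minutes leg 1 → 10:44 PM UTC.
Add 7 hours and 17 minutes layover in Mumbai → 6:01 AM UTC (Jul 26).
Add 12 hours and 30 minutes leg 2 → 6:31 PM UTC.
Add 7 hours 57 minutes layover in Noumea → 2:28 AM UTC (Jul 27).
Add 9 hours leg 3 → 11:28 AM UTC.
Istanbul is UTC+3:00, so local arrival = 11:28 AM + 3:00 = 2:28 PM on Jul 27.

2:28 PM on July 27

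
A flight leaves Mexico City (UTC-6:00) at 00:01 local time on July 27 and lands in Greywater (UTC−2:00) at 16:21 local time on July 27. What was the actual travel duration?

Departure in UTC: 00:01 + 6:00 = 06:01 on Jul 27.
Arrival in UTC: 16:21 + 2:00 = 18:21 on Jul 27.
Elapsed = 18:21 − 06:01 = 12 hours 20 minutes.

12 hours 20 minutes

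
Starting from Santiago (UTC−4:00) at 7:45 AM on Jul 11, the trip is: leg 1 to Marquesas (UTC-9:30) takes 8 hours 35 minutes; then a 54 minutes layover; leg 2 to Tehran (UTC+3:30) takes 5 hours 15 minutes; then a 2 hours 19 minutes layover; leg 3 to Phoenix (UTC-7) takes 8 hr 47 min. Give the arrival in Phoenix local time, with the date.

6:35 AM on July 12

Convert departure to UTC: 7:45 AM + 4:00 = 11:45 AM UTC on Jul 11.
Add 8 hours and 35 minutes leg 1 → 8:20 PM UTC.
Add 54 minutes layover in Marquesas → 9:14 PM UTC.
Add 5 hours and 15 minutes leg 2 → 2:29 AM UTC (Jul 12).
Add 2 hours 19 minutes layover in Tehran → 4:48 AM UTC.
Add 8 hours and 47 minutes leg 3 → 1:35 PM UTC.
Phoenix is UTC−7:00, so local arrival = 1:35 PM − 7:00 = 6:35 AM on Jul 12.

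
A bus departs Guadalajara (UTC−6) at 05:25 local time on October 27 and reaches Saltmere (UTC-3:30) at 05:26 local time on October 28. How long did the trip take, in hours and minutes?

Saltmere is 2:30 ahead of Guadalajara.
Clock-face elapsed time (ignoring zones) is 24 hours 1 minute.
Actual elapsed = 24 hours 1 minute − 2:30 = 21 hours 31 minutes.

21 hours 31 minutes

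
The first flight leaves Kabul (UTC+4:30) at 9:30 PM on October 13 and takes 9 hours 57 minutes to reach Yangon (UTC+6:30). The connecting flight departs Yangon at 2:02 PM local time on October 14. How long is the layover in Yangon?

4 hours 35 minutes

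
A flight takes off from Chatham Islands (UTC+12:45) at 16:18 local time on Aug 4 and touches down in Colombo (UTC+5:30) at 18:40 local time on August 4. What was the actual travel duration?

9 hours 37 minutes

Colombo is 7:15 behind Chatham Islands.
Clock-face elapsed time (ignoring zones) is 2 hours 22 minutes.
Actual elapsed = 2 hours 22 minutes + 7:15 = 9 hours 37 minutes.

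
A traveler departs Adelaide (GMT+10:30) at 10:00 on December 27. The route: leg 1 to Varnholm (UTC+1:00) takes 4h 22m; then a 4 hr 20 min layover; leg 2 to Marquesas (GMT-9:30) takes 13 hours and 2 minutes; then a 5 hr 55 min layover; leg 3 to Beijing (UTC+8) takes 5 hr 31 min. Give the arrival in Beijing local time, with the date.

Convert departure to UTC: 10:00 − 10:30 = 23:30 UTC on Dec 26.
Add 4 hours 22 minutes leg 1 → 03:52 UTC (Dec 27).
Add 4 hours and 20 minutes layover in Varnholm → 08:12 UTC.
Add 13 hours and 2 minutes leg 2 → 21:14 UTC.
Add 5 hours and 55 minutes layover in Marquesas → 03:09 UTC (Dec 28).
Add 5 hours and 31 minutes leg 3 → 08:40 UTC.
Beijing is UTC+8:00, so local arrival = 08:40 + 8:00 = 16:40 on Dec 28.

16:40 on December 28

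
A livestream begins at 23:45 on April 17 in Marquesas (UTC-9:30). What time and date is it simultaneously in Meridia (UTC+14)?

23:15 on April 18

In UTC: 23:45 + 9:30 = 09:15 on Apr 18.
Meridia is UTC+14:00: 09:15 + 14:00 = 23:15 on Apr 18.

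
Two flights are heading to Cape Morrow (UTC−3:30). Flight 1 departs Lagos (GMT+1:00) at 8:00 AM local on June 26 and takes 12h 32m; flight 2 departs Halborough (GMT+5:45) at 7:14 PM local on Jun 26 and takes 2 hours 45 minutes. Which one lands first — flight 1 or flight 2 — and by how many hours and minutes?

the second, by 3 hours 18 minutes

Flight 1 in UTC: 8:00 AM − 1:00 = 7:00 AM on Jun 26.
+12 hours 32 minutes → arrive 7:32 PM UTC on Jun 26.
Flight 2 in UTC: 7:14 PM − 5:45 = 1:29 PM on Jun 26.
+2 hours and 45 minutes → arrive 4:14 PM UTC on Jun 26.
Flight 2 lands earlier by 3 hours 18 minutes.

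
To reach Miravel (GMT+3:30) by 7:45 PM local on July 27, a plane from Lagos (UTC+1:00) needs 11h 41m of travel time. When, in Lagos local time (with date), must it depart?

Target arrival in UTC: 7:45 PM − 3:30 = 4:15 PM on Jul 27.
Subtract 11 hours and 41 minutes → departure 4:34 AM UTC on Jul 27.
Lagos is UTC+1:00: 4:34 AM + 1:00 = 5:34 AM on Jul 27.

5:34 AM on Jul 27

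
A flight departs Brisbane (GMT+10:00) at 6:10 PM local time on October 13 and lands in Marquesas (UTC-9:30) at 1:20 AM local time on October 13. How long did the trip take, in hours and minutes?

Departure in UTC: 6:10 PM − 10:00 = 8:10 AM on Oct 13.
Arrival in UTC: 1:20 AM + 9:30 = 10:50 AM on Oct 13.
Elapsed = 10:50 AM − 8:10 AM = 2 hours 40 minutes.

2 hours 40 minutes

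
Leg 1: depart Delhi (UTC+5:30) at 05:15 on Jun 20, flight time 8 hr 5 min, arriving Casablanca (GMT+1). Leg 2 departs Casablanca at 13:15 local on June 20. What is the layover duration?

4 hours 25 minutes

Convert departure to UTC: 05:15 − 5:30 = 23:45 UTC on Jun 19.
Add 8 hours and 5 minutes flight time → 07:50 UTC (Jun 20).
Casablanca is UTC+1:00, so local arrival = 07:50 + 1:00 = 08:50 on Jun 20.
Layover = 13:15 − 08:50 = 4 hours 25 minutes.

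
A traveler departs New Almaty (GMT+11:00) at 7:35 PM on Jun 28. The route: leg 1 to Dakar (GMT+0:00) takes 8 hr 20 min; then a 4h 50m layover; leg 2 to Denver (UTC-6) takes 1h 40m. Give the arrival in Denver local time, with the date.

Convert departure to UTC: 7:35 PM − 11:00 = 8:35 AM UTC on Jun 28.
Add 8 hours and 20 minutes leg 1 → 4:55 PM UTC.
Add 4 hours and 50 minutes layover in Dakar → 9:45 PM UTC.
Add 1 hour and 40 minutes leg 2 → 11:25 PM UTC.
Denver is UTC−6:00, so local arrival = 11:25 PM − 6:00 = 5:25 PM on Jun 28.

5:25 PM on June 28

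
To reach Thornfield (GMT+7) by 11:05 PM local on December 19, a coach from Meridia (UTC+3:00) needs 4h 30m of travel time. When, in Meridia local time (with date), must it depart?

2:35 PM on Dec 19

Target arrival in UTC: 11:05 PM − 7:00 = 4:05 PM on Dec 19.
Subtract 4 hours and 30 minutes → departure 11:35 AM UTC on Dec 19.
Meridia is UTC+3:00: 11:35 AM + 3:00 = 2:35 PM on Dec 19.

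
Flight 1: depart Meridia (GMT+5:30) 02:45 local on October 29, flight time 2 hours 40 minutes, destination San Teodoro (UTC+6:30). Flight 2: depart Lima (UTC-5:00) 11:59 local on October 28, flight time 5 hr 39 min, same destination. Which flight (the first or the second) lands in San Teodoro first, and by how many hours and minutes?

Flight 1 in UTC: 02:45 − 5:30 = 21:15 on Oct 28.
+2 hours 40 minutes → arrive 23:55 UTC on Oct 28.
Flight 2 in UTC: 11:59 + 5:00 = 16:59 on Oct 28.
+5 hours and 39 minutes → arrive 22:38 UTC on Oct 28.
Flight 2 lands earlier by 1 hour 17 minutes.

the second, by 1 hour 17 minutes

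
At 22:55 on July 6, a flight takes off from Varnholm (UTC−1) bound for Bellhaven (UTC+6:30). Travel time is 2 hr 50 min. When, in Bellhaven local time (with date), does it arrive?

09:15 on July 7

Bellhaven is 7:30 ahead of Varnholm.
After 2 hours 50 minutes it is 01:45 (Jul 7) in Varnholm.
Shift by the zone difference: 01:45 + 7:30 = 09:15 on Jul 7 in Bellhaven.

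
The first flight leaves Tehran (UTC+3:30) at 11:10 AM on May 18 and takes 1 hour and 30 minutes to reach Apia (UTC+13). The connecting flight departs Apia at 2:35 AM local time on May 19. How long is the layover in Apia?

4 hours 25 minutes

Convert departure to UTC: 11:10 AM − 3:30 = 7:40 AM UTC on May 18.
Add 1 hour 30 minutes flight time → 9:10 AM UTC.
Apia is UTC+13:00, so local arrival = 9:10 AM + 13:00 = 10:10 PM on May 18.
Layover = 2:35 AM − 10:10 PM (+1 day) = 4 hours 25 minutes.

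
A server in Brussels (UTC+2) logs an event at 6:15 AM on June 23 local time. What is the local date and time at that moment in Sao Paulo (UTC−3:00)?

1:15 AM on June 23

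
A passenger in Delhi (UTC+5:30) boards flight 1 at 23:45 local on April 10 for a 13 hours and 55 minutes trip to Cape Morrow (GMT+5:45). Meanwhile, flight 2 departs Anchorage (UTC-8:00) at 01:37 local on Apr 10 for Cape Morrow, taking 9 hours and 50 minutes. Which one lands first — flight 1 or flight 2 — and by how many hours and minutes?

Flight 1 in UTC: 23:45 − 5:30 = 18:15 on Apr 10.
+13 hours and 55 minutes → arrive 08:10 UTC on Apr 11.
Flight 2 in UTC: 01:37 + 8:00 = 09:37 on Apr 10.
+9 hours 50 minutes → arrive 19:27 UTC on Apr 10.
Flight 2 lands earlier by 12 hours 43 minutes.

the second, by 12 hours 43 minutes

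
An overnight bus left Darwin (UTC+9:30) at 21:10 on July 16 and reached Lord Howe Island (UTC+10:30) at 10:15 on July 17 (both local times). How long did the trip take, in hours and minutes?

Departure in UTC: 21:10 − 9:30 = 11:40 on Jul 16.
Arrival in UTC: 10:15 − 10:30 = 23:45 on Jul 16.
Elapsed = 23:45 − 11:40 = 12 hours 5 minutes.

12 hours 5 minutes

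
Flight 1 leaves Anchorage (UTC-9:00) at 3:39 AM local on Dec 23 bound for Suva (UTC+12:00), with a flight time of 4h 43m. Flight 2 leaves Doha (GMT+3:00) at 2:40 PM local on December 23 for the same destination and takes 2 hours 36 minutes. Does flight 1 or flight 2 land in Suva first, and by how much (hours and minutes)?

the second, by 3 hours 6 minutes

Flight 1 in UTC: 3:39 AM + 9:00 = 12:39 PM on Dec 23.
+4 hours and 43 minutes → arrive 5:22 PM UTC on Dec 23.
Flight 2 in UTC: 2:40 PM − 3:00 = 11:40 AM on Dec 23.
+2 hours 36 minutes → arrive 2:16 PM UTC on Dec 23.
Flight 2 lands earlier by 3 hours 6 minutes.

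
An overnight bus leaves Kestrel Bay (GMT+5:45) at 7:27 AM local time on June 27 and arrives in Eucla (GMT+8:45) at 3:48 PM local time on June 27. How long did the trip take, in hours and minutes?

Eucla is 3:00 ahead of Kestrel Bay.
Clock-face elapsed time (ignoring zones) is 8 hours 21 minutes.
Actual elapsed = 8 hours 21 minutes − 3:00 = 5 hours 21 minutes.

5 hours 21 minutes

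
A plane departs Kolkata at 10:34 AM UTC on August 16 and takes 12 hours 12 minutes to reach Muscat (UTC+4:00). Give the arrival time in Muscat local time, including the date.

2:46 AM on Aug 17

Departure is given in UTC: 10:34 AM on Aug 16.
Add 12 hours and 12 minutes → 10:46 PM UTC.
Muscat is UTC+4:00: 10:46 PM + 4:00 = 2:46 AM on Aug 17.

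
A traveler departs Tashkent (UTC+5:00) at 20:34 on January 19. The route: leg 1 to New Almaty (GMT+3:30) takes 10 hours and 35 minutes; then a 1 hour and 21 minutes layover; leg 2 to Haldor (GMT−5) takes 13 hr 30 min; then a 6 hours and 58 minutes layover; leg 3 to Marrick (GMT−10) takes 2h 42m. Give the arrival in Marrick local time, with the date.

16:40 on January 20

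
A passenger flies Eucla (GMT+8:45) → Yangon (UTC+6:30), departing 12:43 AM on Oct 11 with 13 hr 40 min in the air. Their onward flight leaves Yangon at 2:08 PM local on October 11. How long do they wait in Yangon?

2 hours

Convert departure to UTC: 12:43 AM − 8:45 = 3:58 PM UTC on Oct 10.
Add 13 hours 40 minutes flight time → 5:38 AM UTC (Oct 11).
Yangon is UTC+6:30, so local arrival = 5:38 AM + 6:30 = 12:08 PM on Oct 11.
Layover = 2:08 PM − 12:08 PM = 2 hours.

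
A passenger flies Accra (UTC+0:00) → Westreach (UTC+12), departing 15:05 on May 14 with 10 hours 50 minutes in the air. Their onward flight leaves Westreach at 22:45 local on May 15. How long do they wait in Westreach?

Accra is at UTC+0, so departure is already 15:05 UTC on May 14.
Add 10 hours 50 minutes flight time → 01:55 UTC (May 15).
Westreach is UTC+12:00, so local arrival = 01:55 + 12:00 = 13:55 on May 15.
Layover = 22:45 − 13:55 = 8 hours 50 minutes.

8 hours 50 minutes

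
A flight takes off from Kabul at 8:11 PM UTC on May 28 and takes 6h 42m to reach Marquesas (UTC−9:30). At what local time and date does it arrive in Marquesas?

Departure is given in UTC: 8:11 PM on May 28.
Add 6 hours 42 minutes → 2:53 AM UTC (May 29).
Marquesas is UTC−9:30: 2:53 AM − 9:30 = 5:23 PM on May 28.

5:23 PM on May 28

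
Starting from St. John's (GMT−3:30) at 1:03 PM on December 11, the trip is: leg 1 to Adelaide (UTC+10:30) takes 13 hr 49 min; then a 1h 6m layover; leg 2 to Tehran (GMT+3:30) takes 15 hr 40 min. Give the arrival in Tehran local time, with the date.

2:38 AM on December 13

Convert departure to UTC: 1:03 PM + 3:30 = 4:33 PM UTC on Dec 11.
Add 13 hours 49 minutes leg 1 → 6:22 AM UTC (Dec 12).
Add 1 hour and 6 minutes layover in Adelaide → 7:28 AM UTC.
Add 15 hours 40 minutes leg 2 → 11:08 PM UTC.
Tehran is UTC+3:30, so local arrival = 11:08 PM + 3:30 = 2:38 AM on Dec 13.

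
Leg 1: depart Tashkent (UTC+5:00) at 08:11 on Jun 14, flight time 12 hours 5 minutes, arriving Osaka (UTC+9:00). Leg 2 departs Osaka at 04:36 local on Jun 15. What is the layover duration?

Convert departure to UTC: 08:11 − 5:00 = 03:11 UTC on Jun 14.
Add 12 hours 5 minutes flight time → 15:16 UTC.
Osaka is UTC+9:00, so local arrival = 15:16 + 9:00 = 00:16 on Jun 15.
Layover = 04:36 − 00:16 = 4 hours 20 minutes.

4 hours 20 minutes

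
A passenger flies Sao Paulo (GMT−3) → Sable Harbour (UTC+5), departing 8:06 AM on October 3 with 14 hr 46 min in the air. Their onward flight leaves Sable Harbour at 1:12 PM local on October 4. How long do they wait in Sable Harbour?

Convert departure to UTC: 8:06 AM + 3:00 = 11:06 AM UTC on Oct 3.
Add 14 hours 46 minutes flight time → 1:52 AM UTC (Oct 4).
Sable Harbour is UTC+5:00, so local arrival = 1:52 AM + 5:00 = 6:52 AM on Oct 4.
Layover = 1:12 PM − 6:52 AM = 6 hours 20 minutes.

6 hours 20 minutes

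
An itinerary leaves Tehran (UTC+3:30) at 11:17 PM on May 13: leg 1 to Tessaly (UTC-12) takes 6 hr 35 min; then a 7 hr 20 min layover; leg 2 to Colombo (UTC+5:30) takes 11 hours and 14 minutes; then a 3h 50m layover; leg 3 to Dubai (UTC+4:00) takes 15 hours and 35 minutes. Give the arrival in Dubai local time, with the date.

8:21 PM on May 15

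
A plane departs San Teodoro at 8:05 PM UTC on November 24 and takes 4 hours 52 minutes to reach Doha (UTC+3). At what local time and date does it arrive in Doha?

Departure is given in UTC: 8:05 PM on Nov 24.
Add 4 hours 52 minutes → 12:57 AM UTC (Nov 25).
Doha is UTC+3:00: 12:57 AM + 3:00 = 3:57 AM on Nov 25.

3:57 AM on November 25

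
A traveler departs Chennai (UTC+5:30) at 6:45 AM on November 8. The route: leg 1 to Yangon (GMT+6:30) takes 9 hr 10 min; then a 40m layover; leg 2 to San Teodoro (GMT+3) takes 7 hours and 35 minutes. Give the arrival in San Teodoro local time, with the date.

9:40 PM on November 8

Convert departure to UTC: 6:45 AM − 5:30 = 1:15 AM UTC on Nov 8.
Add 9 hours and 10 minutes leg 1 → 10:25 AM UTC.
Add 40 minutes layover in Yangon → 11:05 AM UTC.
Add 7 hours and 35 minutes leg 2 → 6:40 PM UTC.
San Teodoro is UTC+3:00, so local arrival = 6:40 PM + 3:00 = 9:40 PM on Nov 8.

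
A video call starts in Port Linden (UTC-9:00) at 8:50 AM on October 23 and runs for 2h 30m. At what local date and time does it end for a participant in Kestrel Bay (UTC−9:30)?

Convert start to UTC: 8:50 AM + 9:00 = 5:50 PM UTC on Oct 23.
Add 2 hours 30 minutes duration → 8:20 PM UTC.
Kestrel Bay is UTC−9:30, so local end time = 8:20 PM − 9:30 = 10:50 AM on Oct 23.

10:50 AM on Oct 23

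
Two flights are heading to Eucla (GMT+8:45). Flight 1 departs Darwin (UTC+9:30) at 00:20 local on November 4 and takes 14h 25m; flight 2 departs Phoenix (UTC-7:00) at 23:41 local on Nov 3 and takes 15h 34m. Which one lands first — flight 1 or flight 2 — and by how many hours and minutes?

Flight 1 in UTC: 00:20 − 9:30 = 14:50 on Nov 3.
+14 hours and 25 minutes → arrive 05:15 UTC on Nov 4.
Flight 2 in UTC: 23:41 + 7:00 = 06:41 on Nov 4.
+15 hours and 34 minutes → arrive 22:15 UTC on Nov 4.
Flight 1 lands earlier by 17 hours.

the first, by 17 hours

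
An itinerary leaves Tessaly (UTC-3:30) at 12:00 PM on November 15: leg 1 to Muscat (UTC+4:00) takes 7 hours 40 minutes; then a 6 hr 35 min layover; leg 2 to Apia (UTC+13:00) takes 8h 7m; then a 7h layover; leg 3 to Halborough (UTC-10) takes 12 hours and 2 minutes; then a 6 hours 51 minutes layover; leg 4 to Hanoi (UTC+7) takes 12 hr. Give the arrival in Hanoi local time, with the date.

Convert departure to UTC: 12:00 PM + 3:30 = 3:30 PM UTC on Nov 15.
Add 7 hours 40 minutes leg 1 → 11:10 PM UTC.
Add 6 hours and 35 minutes layover in Muscat → 5:45 AM UTC (Nov 16).
Add 8 hours 7 minutes leg 2 → 1:52 PM UTC.
Add 7 hours layover in Apia → 8:52 PM UTC.
Add 12 hours 2 minutes leg 3 → 8:54 AM UTC (Nov 17).
Add 6 hours and 51 minutes layover in Halborough → 3:45 PM UTC.
Add 12 hours leg 4 → 3:45 AM UTC (Nov 18).
Hanoi is UTC+7:00, so local arrival = 3:45 AM + 7:00 = 10:45 AM on Nov 18.

10:45 AM on Nov 18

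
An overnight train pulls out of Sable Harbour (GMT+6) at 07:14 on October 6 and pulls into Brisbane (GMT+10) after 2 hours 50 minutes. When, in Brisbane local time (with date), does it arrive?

Convert departure to UTC: 07:14 − 6:00 = 01:14 UTC on Oct 6.
Add 2 hours 50 minutes travel time → 04:04 UTC.
Brisbane is UTC+10:00, so local arrival = 04:04 + 10:00 = 14:04 on Oct 6.

14:04 on October 6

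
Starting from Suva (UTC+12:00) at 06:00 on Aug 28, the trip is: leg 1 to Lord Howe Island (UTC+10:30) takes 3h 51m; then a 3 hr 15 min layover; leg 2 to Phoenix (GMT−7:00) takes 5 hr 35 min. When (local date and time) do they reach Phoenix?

23:41 on August 27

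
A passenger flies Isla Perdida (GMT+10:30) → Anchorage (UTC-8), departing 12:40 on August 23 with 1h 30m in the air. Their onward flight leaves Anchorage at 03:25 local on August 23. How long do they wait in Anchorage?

Convert departure to UTC: 12:40 − 10:30 = 02:10 UTC on Aug 23.
Add 1 hour and 30 minutes flight time → 03:40 UTC.
Anchorage is UTC−8:00, so local arrival = 03:40 − 8:00 = 19:40 on Aug 22.
Layover = 03:25 − 19:40 (+1 day) = 7 hours 45 minutes.

7 hours 45 minutes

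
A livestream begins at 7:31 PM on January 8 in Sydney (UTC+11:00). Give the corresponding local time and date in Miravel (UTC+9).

In UTC: 7:31 PM − 11:00 = 8:31 AM on Jan 8.
Miravel is UTC+9:00: 8:31 AM + 9:00 = 5:31 PM on Jan 8.

5:31 PM on January 8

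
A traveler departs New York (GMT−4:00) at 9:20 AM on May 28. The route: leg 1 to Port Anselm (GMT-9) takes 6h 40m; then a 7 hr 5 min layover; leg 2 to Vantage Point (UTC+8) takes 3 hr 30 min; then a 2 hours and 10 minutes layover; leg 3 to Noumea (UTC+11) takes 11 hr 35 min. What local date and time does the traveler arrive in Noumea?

7:20 AM on May 30

Convert departure to UTC: 9:20 AM + 4:00 = 1:20 PM UTC on May 28.
Add 6 hours and 40 minutes leg 1 → 8:00 PM UTC.
Add 7 hours 5 minutes layover in Port Anselm → 3:05 AM UTC (May 29).
Add 3 hours and 30 minutes leg 2 → 6:35 AM UTC.
Add 2 hours 10 minutes layover in Vantage Point → 8:45 AM UTC.
Add 11 hours 35 minutes leg 3 → 8:20 PM UTC.
Noumea is UTC+11:00, so local arrival = 8:20 PM + 11:00 = 7:20 AM on May 30.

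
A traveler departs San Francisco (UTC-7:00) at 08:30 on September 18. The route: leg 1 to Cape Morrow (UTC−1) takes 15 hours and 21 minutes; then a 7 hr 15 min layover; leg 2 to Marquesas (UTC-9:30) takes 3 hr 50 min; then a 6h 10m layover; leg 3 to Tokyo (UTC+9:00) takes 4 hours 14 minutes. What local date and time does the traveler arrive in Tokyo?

Convert departure to UTC: 08:30 + 7:00 = 15:30 UTC on Sep 18.
Add 15 hours 21 minutes leg 1 → 06:51 UTC (Sep 19).
Add 7 hours 15 minutes layover in Cape Morrow → 14:06 UTC.
Add 3 hours and 50 minutes leg 2 → 17:56 UTC.
Add 6 hours 10 minutes layover in Marquesas → 00:06 UTC (Sep 20).
Add 4 hours and 14 minutes leg 3 → 04:20 UTC.
Tokyo is UTC+9:00, so local arrival = 04:20 + 9:00 = 13:20 on Sep 20.

13:20 on September 20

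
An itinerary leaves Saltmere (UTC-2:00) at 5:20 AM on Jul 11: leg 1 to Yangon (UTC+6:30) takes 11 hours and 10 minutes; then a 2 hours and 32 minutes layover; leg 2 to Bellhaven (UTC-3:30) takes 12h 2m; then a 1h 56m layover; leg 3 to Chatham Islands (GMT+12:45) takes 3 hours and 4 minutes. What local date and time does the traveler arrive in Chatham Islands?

2:49 AM on July 13

Convert departure to UTC: 5:20 AM + 2:00 = 7:20 AM UTC on Jul 11.
Add 11 hours and 10 minutes leg 1 → 6:30 PM UTC.
Add 2 hours 32 minutes layover in Yangon → 9:02 PM UTC.
Add 12 hours and 2 minutes leg 2 → 9:04 AM UTC (Jul 12).
Add 1 hour 56 minutes layover in Bellhaven → 11:00 AM UTC.
Add 3 hours and 4 minutes leg 3 → 2:04 PM UTC.
Chatham Islands is UTC+12:45, so local arrival = 2:04 PM + 12:45 = 2:49 AM on Jul 13.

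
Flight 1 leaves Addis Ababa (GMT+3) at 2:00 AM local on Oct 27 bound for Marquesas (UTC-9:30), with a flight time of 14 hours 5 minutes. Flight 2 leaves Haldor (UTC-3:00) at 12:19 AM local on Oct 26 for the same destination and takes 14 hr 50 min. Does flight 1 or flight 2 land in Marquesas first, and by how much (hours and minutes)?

the second, by 18 hours 56 minutes

Flight 1 in UTC: 2:00 AM − 3:00 = 11:00 PM on Oct 26.
+14 hours 5 minutes → arrive 1:05 PM UTC on Oct 27.
Flight 2 in UTC: 12:19 AM + 3:00 = 3:19 AM on Oct 26.
+14 hours and 50 minutes → arrive 6:09 PM UTC on Oct 26.
Flight 2 lands earlier by 18 hours 56 minutes.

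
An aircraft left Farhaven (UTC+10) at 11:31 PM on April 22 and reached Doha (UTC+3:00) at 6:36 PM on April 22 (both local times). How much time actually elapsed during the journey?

Doha is 7:00 behind Farhaven.
Clock-face elapsed time (ignoring zones) is −4 hours 55 minutes.
Actual elapsed = −4 hours 55 minutes + 7:00 = 2 hours 5 minutes.

2 hours 5 minutes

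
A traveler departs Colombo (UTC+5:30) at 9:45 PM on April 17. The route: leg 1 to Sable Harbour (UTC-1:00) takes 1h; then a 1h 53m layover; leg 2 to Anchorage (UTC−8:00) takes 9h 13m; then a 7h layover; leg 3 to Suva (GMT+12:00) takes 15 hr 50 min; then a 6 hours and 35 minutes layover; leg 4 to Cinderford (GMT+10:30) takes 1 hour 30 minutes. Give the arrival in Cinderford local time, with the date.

9:46 PM on Apr 19

Convert departure to UTC: 9:45 PM − 5:30 = 4:15 PM UTC on Apr 17.
Add 1 hour leg 1 → 5:15 PM UTC.
Add 1 hour and 53 minutes layover in Sable Harbour → 7:08 PM UTC.
Add 9 hours and 13 minutes leg 2 → 4:21 AM UTC (Apr 18).
Add 7 hours layover in Anchorage → 11:21 AM UTC.
Add 15 hours 50 minutes leg 3 → 3:11 AM UTC (Apr 19).
Add 6 hours 35 minutes layover in Suva → 9:46 AM UTC.
Add 1 hour 30 minutes leg 4 → 11:16 AM UTC.
Cinderford is UTC+10:30, so local arrival = 11:16 AM + 10:30 = 9:46 PM on Apr 19.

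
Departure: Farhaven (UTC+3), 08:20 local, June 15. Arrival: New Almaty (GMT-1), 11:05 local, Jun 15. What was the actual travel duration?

New Almaty is 4:00 behind Farhaven.
Clock-face elapsed time (ignoring zones) is 2 hours 45 minutes.
Actual elapsed = 2 hours 45 minutes + 4:00 = 6 hours 45 minutes.

6 hours 45 minutes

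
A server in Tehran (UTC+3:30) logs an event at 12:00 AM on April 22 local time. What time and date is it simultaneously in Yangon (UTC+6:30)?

Yangon is 3:00 ahead of Tehran.
Shift by the zone difference: 12:00 AM + 3:00 = 3:00 AM on Apr 22 in Yangon.

3:00 AM on April 22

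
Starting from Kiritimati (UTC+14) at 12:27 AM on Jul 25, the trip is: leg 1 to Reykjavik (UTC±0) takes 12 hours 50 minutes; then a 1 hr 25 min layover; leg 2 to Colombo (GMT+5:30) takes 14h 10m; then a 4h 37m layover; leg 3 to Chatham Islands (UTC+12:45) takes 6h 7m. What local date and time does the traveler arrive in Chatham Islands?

Convert departure to UTC: 12:27 AM − 14:00 = 10:27 AM UTC on Jul 24.
Add 12 hours and 50 minutes leg 1 → 11:17 PM UTC.
Add 1 hour and 25 minutes layover in Reykjavik → 12:42 AM UTC (Jul 25).
Add 14 hours and 10 minutes leg 2 → 2:52 PM UTC.
Add 4 hours and 37 minutes layover in Colombo → 7:29 PM UTC.
Add 6 hours and 7 minutes leg 3 → 1:36 AM UTC (Jul 26).
Chatham Islands is UTC+12:45, so local arrival = 1:36 AM + 12:45 = 2:21 PM on Jul 26.

2:21 PM on July 26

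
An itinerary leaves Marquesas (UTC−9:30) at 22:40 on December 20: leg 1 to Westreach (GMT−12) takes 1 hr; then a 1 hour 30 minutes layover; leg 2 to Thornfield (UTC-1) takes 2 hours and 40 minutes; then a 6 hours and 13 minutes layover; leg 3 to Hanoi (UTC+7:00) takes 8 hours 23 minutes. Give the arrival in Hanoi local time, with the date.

10:56 on December 22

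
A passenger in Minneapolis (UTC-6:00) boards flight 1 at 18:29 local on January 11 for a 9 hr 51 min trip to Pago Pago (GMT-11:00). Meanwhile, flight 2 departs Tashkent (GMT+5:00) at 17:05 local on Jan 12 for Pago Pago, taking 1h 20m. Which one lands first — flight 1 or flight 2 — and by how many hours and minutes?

the first, by 3 hours 5 minutes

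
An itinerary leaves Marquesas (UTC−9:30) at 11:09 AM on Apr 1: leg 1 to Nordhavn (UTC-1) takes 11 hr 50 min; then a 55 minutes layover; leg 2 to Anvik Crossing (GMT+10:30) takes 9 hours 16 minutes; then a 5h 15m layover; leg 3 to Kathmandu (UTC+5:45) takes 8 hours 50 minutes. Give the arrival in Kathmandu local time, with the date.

2:30 PM on April 3

Convert departure to UTC: 11:09 AM + 9:30 = 8:39 PM UTC on Apr 1.
Add 11 hours 50 minutes leg 1 → 8:29 AM UTC (Apr 2).
Add 55 minutes layover in Nordhavn → 9:24 AM UTC.
Add 9 hours and 16 minutes leg 2 → 6:40 PM UTC.
Add 5 hours 15 minutes layover in Anvik Crossing → 11:55 PM UTC.
Add 8 hours 50 minutes leg 3 → 8:45 AM UTC (Apr 3).
Kathmandu is UTC+5:45, so local arrival = 8:45 AM + 5:45 = 2:30 PM on Apr 3.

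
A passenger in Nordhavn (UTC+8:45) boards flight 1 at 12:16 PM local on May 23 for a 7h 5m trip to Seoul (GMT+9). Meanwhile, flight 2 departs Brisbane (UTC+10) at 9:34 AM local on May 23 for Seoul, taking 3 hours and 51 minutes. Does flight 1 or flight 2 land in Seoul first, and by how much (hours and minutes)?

Flight 1 in UTC: 12:16 PM − 8:45 = 3:31 AM on May 23.
+7 hours and 5 minutes → arrive 10:36 AM UTC on May 23.
Flight 2 in UTC: 9:34 AM − 10:00 = 11:34 PM on May 22.
+3 hours 51 minutes → arrive 3:25 AM UTC on May 23.
Flight 2 lands earlier by 7 hours 11 minutes.

the second, by 7 hours 11 minutes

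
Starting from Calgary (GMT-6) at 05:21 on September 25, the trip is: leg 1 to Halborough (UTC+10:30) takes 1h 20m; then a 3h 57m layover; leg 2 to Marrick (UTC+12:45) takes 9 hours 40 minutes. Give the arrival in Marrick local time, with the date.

Convert departure to UTC: 05:21 + 6:00 = 11:21 UTC on Sep 25.
Add 1 hour 20 minutes leg 1 → 12:41 UTC.
Add 3 hours 57 minutes layover in Halborough → 16:38 UTC.
Add 9 hours 40 minutes leg 2 → 02:18 UTC (Sep 26).
Marrick is UTC+12:45, so local arrival = 02:18 + 12:45 = 15:03 on Sep 26.

15:03 on September 26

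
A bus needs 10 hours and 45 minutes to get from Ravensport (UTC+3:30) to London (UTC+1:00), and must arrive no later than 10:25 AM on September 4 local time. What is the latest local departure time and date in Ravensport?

Target arrival in UTC: 10:25 AM − 1:00 = 9:25 AM on Sep 4.
Subtract 10 hours and 45 minutes → departure 10:40 PM UTC on Sep 3.
Ravensport is UTC+3:30: 10:40 PM + 3:30 = 2:10 AM on Sep 4.

2:10 AM on September 4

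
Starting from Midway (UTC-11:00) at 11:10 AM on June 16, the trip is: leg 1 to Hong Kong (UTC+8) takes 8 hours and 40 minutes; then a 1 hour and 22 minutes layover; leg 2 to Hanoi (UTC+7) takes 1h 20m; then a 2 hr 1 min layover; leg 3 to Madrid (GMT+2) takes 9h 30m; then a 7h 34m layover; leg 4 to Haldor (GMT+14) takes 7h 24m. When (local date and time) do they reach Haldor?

2:01 AM on Jun 19

Convert departure to UTC: 11:10 AM + 11:00 = 10:10 PM UTC on Jun 16.
Add 8 hours and 40 minutes leg 1 → 6:50 AM UTC (Jun 17).
Add 1 hour 22 minutes layover in Hong Kong → 8:12 AM UTC.
Add 1 hour and 20 minutes leg 2 → 9:32 AM UTC.
Add 2 hours and 1 minute layover in Hanoi → 11:33 AM UTC.
Add 9 hours and 30 minutes leg 3 → 9:03 PM UTC.
Add 7 hours 34 minutes layover in Madrid → 4:37 AM UTC (Jun 18).
Add 7 hours 24 minutes leg 4 → 12:01 PM UTC.
Haldor is UTC+14:00, so local arrival = 12:01 PM + 14:00 = 2:01 AM on Jun 19.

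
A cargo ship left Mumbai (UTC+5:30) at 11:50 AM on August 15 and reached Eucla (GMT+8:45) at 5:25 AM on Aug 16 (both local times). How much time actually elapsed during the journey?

14 hours 20 minutes

Eucla is 3:15 ahead of Mumbai.
Clock-face elapsed time (ignoring zones) is 17 hours 35 minutes.
Actual elapsed = 17 hours 35 minutes − 3:15 = 14 hours 20 minutes.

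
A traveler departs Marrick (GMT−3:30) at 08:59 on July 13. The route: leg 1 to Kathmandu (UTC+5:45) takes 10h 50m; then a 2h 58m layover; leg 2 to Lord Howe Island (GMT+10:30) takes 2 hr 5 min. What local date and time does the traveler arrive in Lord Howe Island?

Convert departure to UTC: 08:59 + 3:30 = 12:29 UTC on Jul 13.
Add 10 hours 50 minutes leg 1 → 23:19 UTC.
Add 2 hours 58 minutes layover in Kathmandu → 02:17 UTC (Jul 14).
Add 2 hours and 5 minutes leg 2 → 04:22 UTC.
Lord Howe Island is UTC+10:30, so local arrival = 04:22 + 10:30 = 14:52 on Jul 14.

14:52 on July 14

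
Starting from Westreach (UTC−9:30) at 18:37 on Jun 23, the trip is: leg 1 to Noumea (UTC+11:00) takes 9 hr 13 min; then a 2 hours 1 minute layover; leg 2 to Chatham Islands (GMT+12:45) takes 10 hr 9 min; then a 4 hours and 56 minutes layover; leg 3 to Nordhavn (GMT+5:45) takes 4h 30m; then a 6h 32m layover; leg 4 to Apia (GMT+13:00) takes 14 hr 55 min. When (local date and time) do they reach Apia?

Convert departure to UTC: 18:37 + 9:30 = 04:07 UTC on Jun 24.
Add 9 hours 13 minutes leg 1 → 13:20 UTC.
Add 2 hours and 1 minute layover in Noumea → 15:21 UTC.
Add 10 hours and 9 minutes leg 2 → 01:30 UTC (Jun 25).
Add 4 hours 56 minutes layover in Chatham Islands → 06:26 UTC.
Add 4 hours and 30 minutes leg 3 → 10:56 UTC.
Add 6 hours 32 minutes layover in Nordhavn → 17:28 UTC.
Add 14 hours and 55 minutes leg 4 → 08:23 UTC (Jun 26).
Apia is UTC+13:00, so local arrival = 08:23 + 13:00 = 21:23 on Jun 26.

21:23 on June 26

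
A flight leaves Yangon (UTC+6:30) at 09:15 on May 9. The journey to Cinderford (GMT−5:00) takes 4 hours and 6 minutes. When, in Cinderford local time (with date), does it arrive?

01:51 on May 9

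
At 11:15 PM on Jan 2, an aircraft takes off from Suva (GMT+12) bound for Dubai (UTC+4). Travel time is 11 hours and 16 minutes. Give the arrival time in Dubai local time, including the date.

2:31 AM on January 3

Convert departure to UTC: 11:15 PM − 12:00 = 11:15 AM UTC on Jan 2.
Add 11 hours and 16 minutes travel time → 10:31 PM UTC.
Dubai is UTC+4:00, so local arrival = 10:31 PM + 4:00 = 2:31 AM on Jan 3.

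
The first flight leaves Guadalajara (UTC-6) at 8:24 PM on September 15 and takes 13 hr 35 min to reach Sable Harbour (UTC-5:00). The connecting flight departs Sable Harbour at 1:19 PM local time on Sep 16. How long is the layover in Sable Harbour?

Convert departure to UTC: 8:24 PM + 6:00 = 2:24 AM UTC on Sep 16.
Add 13 hours and 35 minutes flight time → 3:59 PM UTC.
Sable Harbour is UTC−5:00, so local arrival = 3:59 PM − 5:00 = 10:59 AM on Sep 16.
Layover = 1:19 PM − 10:59 AM = 2 hours 20 minutes.

2 hours 20 minutes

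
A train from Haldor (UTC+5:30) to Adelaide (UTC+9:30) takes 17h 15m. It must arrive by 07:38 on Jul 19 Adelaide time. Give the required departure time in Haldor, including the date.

10:23 on July 18

Target arrival in UTC: 07:38 − 9:30 = 22:08 on Jul 18.
Subtract 17 hours 15 minutes → departure 04:53 UTC on Jul 18.
Haldor is UTC+5:30: 04:53 + 5:30 = 10:23 on Jul 18.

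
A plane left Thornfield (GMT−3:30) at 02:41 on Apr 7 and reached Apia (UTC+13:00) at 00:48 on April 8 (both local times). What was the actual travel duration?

Departure in UTC: 02:41 + 3:30 = 06:11 on Apr 7.
Arrival in UTC: 00:48 − 13:00 = 11:48 on Apr 7.
Elapsed = 11:48 − 06:11 = 5 hours 37 minutes.

5 hours 37 minutes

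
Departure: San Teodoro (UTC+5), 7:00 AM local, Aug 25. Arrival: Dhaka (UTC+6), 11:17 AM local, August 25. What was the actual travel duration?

Dhaka is 1:00 ahead of San Teodoro.
Clock-face elapsed time (ignoring zones) is 4 hours 17 minutes.
Actual elapsed = 4 hours 17 minutes − 1:00 = 3 hours 17 minutes.

3 hours 17 minutes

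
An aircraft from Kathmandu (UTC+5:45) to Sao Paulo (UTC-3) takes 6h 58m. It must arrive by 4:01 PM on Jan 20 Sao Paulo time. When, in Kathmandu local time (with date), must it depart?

5:48 PM on January 20

Target arrival in UTC: 4:01 PM + 3:00 = 7:01 PM on Jan 20.
Subtract 6 hours 58 minutes → departure 12:03 PM UTC on Jan 20.
Kathmandu is UTC+5:45: 12:03 PM + 5:45 = 5:48 PM on Jan 20.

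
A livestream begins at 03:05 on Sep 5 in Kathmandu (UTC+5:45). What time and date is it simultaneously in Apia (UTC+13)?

In UTC: 03:05 − 5:45 = 21:20 on Sep 4.
Apia is UTC+13:00: 21:20 + 13:00 = 10:20 on Sep 5.

10:20 on September 5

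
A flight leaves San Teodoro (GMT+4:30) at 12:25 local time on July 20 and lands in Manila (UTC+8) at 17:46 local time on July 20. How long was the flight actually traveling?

Manila is 3:30 ahead of San Teodoro.
Clock-face elapsed time (ignoring zones) is 5 hours 21 minutes.
Actual elapsed = 5 hours 21 minutes − 3:30 = 1 hour 51 minutes.

1 hour 51 minutes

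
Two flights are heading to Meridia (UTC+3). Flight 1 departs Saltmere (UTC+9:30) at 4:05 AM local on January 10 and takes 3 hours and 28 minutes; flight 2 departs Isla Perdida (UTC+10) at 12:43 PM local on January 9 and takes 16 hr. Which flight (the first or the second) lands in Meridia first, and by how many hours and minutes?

Flight 1 in UTC: 4:05 AM − 9:30 = 6:35 PM on Jan 9.
+3 hours 28 minutes → arrive 10:03 PM UTC on Jan 9.
Flight 2 in UTC: 12:43 PM − 10:00 = 2:43 AM on Jan 9.
+16 hours → arrive 6:43 PM UTC on Jan 9.
Flight 2 lands earlier by 3 hours 20 minutes.

the second, by 3 hours 20 minutes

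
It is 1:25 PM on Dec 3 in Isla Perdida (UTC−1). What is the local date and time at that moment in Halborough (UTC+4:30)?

6:55 PM on Dec 3

In UTC: 1:25 PM + 1:00 = 2:25 PM on Dec 3.
Halborough is UTC+4:30: 2:25 PM + 4:30 = 6:55 PM on Dec 3.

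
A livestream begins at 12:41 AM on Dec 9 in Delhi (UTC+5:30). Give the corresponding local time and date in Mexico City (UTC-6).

1:11 PM on Dec 8

In UTC: 12:41 AM − 5:30 = 7:11 PM on Dec 8.
Mexico City is UTC−6:00: 7:11 PM − 6:00 = 1:11 PM on Dec 8.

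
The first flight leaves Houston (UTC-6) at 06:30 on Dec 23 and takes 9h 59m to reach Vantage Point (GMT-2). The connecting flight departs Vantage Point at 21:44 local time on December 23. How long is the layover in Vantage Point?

1 hour 15 minutes

Convert departure to UTC: 06:30 + 6:00 = 12:30 UTC on Dec 23.
Add 9 hours and 59 minutes flight time → 22:29 UTC.
Vantage Point is UTC−2:00, so local arrival = 22:29 − 2:00 = 20:29 on Dec 23.
Layover = 21:44 − 20:29 = 1 hour 15 minutes.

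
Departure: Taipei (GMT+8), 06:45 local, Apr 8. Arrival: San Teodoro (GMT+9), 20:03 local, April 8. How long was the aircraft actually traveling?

San Teodoro is 1:00 ahead of Taipei.
Clock-face elapsed time (ignoring zones) is 13 hours 18 minutes.
Actual elapsed = 13 hours 18 minutes − 1:00 = 12 hours 18 minutes.

12 hours 18 minutes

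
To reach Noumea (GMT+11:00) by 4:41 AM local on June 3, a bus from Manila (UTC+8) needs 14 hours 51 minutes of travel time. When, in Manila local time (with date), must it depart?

Target arrival in UTC: 4:41 AM − 11:00 = 5:41 PM on Jun 2.
Subtract 14 hours and 51 minutes → departure 2:50 AM UTC on Jun 2.
Manila is UTC+8:00: 2:50 AM + 8:00 = 10:50 AM on Jun 2.

10:50 AM on June 2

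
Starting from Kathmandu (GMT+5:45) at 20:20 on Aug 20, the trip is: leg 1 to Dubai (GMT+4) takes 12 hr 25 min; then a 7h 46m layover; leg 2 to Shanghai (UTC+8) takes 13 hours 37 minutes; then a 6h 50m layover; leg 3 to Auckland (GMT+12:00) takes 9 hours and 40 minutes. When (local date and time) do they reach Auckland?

Convert departure to UTC: 20:20 − 5:45 = 14:35 UTC on Aug 20.
Add 12 hours 25 minutes leg 1 → 03:00 UTC (Aug 21).
Add 7 hours 46 minutes layover in Dubai → 10:46 UTC.
Add 13 hours and 37 minutes leg 2 → 00:23 UTC (Aug 22).
Add 6 hours 50 minutes layover in Shanghai → 07:13 UTC.
Add 9 hours 40 minutes leg 3 → 16:53 UTC.
Auckland is UTC+12:00, so local arrival = 16:53 + 12:00 = 04:53 on Aug 23.

04:53 on Aug 23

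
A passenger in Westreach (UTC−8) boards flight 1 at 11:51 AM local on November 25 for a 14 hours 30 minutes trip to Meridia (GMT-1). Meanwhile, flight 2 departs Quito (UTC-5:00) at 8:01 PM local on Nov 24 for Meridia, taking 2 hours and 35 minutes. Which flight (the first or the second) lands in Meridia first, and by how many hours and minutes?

the second, by 30 hours 45 minutes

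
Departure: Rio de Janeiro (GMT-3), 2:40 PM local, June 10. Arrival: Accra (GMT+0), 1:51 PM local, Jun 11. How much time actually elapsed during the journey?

Departure in UTC: 2:40 PM + 3:00 = 5:40 PM on Jun 10.
Arrival is already UTC: 1:51 PM on Jun 11.
Elapsed = 1:51 PM − 5:40 PM (+1 day) = 20 hours 11 minutes.

20 hours 11 minutes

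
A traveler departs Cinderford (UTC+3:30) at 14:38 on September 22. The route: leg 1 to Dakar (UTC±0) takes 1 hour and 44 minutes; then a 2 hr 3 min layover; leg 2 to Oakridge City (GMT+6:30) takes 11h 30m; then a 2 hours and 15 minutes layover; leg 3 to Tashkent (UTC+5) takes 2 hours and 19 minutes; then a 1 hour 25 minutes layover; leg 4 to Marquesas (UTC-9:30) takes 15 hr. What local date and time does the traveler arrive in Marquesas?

Convert departure to UTC: 14:38 − 3:30 = 11:08 UTC on Sep 22.
Add 1 hour 44 minutes leg 1 → 12:52 UTC.
Add 2 hours and 3 minutes layover in Dakar → 14:55 UTC.
Add 11 hours 30 minutes leg 2 → 02:25 UTC (Sep 23).
Add 2 hours 15 minutes layover in Oakridge City → 04:40 UTC.
Add 2 hours and 19 minutes leg 3 → 06:59 UTC.
Add 1 hour 25 minutes layover in Tashkent → 08:24 UTC.
Add 15 hours leg 4 → 23:24 UTC.
Marquesas is UTC−9:30, so local arrival = 23:24 − 9:30 = 13:54 on Sep 23.

13:54 on Sep 23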